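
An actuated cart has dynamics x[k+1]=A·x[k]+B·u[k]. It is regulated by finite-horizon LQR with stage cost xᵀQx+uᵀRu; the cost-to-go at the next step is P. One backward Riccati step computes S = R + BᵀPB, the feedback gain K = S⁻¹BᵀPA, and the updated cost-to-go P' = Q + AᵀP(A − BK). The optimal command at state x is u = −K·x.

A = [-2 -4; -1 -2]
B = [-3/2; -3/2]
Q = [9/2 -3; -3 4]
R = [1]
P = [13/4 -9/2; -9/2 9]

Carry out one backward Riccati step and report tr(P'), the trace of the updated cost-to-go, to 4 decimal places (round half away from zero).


BᵀP = [1.8750 -6.7500]
S = R + BᵀPB = [1] + [7.3125] = [8.3125]
BᵀPA = [3.0000 6.0000]
K = S⁻¹·BᵀPA = [0.3609 0.7218]
A−BK = [-1.4586 -2.9173; -0.4586 -0.9173]
AᵀP(A−BK) = [2.9173 5.8346; 5.8346 11.6692]
P' = Q + AᵀP(A−BK) = [7.4173 2.8346; 2.8346 15.6692]
tr(P') = 23.0865

23.0865


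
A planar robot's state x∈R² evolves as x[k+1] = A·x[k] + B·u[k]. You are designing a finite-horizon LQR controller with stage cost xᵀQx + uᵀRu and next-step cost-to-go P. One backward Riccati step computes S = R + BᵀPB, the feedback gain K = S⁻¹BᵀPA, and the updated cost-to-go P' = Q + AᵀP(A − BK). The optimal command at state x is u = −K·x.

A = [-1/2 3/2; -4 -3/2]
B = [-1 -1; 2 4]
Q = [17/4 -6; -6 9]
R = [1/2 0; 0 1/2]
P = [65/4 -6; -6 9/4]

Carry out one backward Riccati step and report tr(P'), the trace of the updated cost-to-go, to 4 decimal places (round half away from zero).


BᵀP = [-28.2500 10.5000; -40.2500 15.0000]
S = R + BᵀPB = [1/2 0; 0 1/2] + [49.2500 70.2500; 70.2500 100.2500] = [49.7500 70.2500; 70.2500 100.7500]
BᵀPA = [-27.8750 -58.1250; -39.8750 -82.8750]
K = S⁻¹·BᵀPA = [-0.0930 -0.4417; -0.3309 -0.5146]
A−BK = [-0.9239 0.5437; -2.4903 1.4417]
AᵀP(A−BK) = [0.2741 -0.0194; -0.0194 0.3040]
P' = Q + AᵀP(A−BK) = [4.5241 -6.0194; -6.0194 9.3040]
tr(P') = 13.8281

13.8281


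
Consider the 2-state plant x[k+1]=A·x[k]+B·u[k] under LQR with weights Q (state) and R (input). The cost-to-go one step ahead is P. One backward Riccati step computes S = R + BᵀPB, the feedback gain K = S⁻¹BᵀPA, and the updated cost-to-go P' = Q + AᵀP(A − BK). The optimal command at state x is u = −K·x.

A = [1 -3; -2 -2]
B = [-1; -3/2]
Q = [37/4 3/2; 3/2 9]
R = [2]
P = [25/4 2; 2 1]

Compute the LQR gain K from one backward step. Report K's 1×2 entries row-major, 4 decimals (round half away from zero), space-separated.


BᵀP = [-9.2500 -3.5000]
S = R + BᵀPB = [2] + [14.5000] = [16.5000]
BᵀPA = [-2.2500 34.7500]
K = S⁻¹·BᵀPA = [-0.1364 2.1061]
A−BK = [0.8636 -0.8939; -2.2045 1.1591]
AᵀP(A−BK) = [1.9432 -2.0114; -2.0114 11.0644]
P' = Q + AᵀP(A−BK) = [11.1932 -0.5114; -0.5114 20.0644]
tr(P') = 31.2576

-0.1364 2.1061


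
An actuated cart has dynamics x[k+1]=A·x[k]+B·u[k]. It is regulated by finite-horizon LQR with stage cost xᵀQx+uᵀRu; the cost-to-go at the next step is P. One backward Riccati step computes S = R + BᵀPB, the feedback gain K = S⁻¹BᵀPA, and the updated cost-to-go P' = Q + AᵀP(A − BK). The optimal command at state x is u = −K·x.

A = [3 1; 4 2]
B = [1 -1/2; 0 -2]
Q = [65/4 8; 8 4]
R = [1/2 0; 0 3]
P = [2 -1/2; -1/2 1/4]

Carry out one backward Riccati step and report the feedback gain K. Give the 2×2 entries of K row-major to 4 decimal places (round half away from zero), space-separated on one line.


1.6000 0.4000 -0.2857 -0.1429

BᵀP = [2.0000 -0.5000; 0.0000 -0.2500]
S = R + BᵀPB = [1/2 0; 0 3] + [2.0000 0.0000; 0.0000 0.5000] = [2.5000 0.0000; 0.0000 3.5000]
BᵀPA = [4.0000 1.0000; -1.0000 -0.5000]
K = S⁻¹·BᵀPA = [1.6000 0.4000; -0.2857 -0.1429]
A−BK = [1.2571 0.5286; 3.4286 1.7143]
AᵀP(A−BK) = [3.3143 1.2571; 1.2571 0.5286]
P' = Q + AᵀP(A−BK) = [19.5643 9.2571; 9.2571 4.5286]
tr(P') = 24.0929


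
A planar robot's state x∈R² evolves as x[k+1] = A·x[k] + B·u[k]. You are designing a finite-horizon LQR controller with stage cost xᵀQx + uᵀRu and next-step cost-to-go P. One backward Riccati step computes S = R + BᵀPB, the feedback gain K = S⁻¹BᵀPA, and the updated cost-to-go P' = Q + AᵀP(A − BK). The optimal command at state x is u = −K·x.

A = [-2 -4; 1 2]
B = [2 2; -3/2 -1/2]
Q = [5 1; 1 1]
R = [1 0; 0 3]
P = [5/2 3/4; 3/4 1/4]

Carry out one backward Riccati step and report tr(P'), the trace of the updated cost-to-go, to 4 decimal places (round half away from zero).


9.6667

BᵀP = [3.8750 1.1250; 4.6250 1.3750]
S = R + BᵀPB = [1 0; 0 3] + [6.0625 7.1875; 7.1875 8.5625] = [7.0625 7.1875; 7.1875 11.5625]
BᵀPA = [-6.6250 -13.2500; -7.8750 -15.7500]
K = S⁻¹·BᵀPA = [-0.6667 -1.3333; -0.2667 -0.5333]
A−BK = [-0.1333 -0.2667; -0.1333 -0.2667]
AᵀP(A−BK) = [0.7333 1.4667; 1.4667 2.9333]
P' = Q + AᵀP(A−BK) = [5.7333 2.4667; 2.4667 3.9333]
tr(P') = 9.6667


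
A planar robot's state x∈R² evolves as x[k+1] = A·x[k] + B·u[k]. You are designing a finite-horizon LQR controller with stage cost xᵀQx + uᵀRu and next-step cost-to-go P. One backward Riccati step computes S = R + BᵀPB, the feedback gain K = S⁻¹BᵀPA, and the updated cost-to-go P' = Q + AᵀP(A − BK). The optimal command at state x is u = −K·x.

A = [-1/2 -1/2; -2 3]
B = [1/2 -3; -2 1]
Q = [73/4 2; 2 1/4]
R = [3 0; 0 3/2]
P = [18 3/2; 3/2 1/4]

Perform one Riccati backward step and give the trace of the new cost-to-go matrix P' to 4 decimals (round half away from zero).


BᵀP = [6.0000 0.2500; -52.5000 -4.2500]
S = R + BᵀPB = [3 0; 0 3/2] + [2.5000 -17.7500; -17.7500 153.2500] = [5.5000 -17.7500; -17.7500 154.7500]
BᵀPA = [-3.5000 -2.2500; 34.7500 13.5000]
K = S⁻¹·BᵀPA = [0.1403 -0.2025; 0.2406 0.0640]
A−BK = [0.1518 -0.2067; -1.9601 2.5310]
AᵀP(A−BK) = [0.6285 -0.6831; -0.6831 0.9302]
P' = Q + AᵀP(A−BK) = [18.8785 1.3169; 1.3169 1.1802]
tr(P') = 20.0588

20.0588


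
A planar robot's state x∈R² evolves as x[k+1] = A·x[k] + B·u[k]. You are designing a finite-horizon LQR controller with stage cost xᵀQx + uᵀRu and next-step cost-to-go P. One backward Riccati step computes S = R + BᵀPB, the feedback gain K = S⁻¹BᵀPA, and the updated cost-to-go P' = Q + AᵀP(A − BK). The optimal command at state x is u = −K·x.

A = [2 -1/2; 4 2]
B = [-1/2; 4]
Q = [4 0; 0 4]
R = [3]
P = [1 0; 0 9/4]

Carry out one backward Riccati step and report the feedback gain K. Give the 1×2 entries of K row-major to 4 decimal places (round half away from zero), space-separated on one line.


BᵀP = [-0.5000 9.0000]
S = R + BᵀPB = [3] + [36.2500] = [39.2500]
BᵀPA = [35.0000 18.2500]
K = S⁻¹·BᵀPA = [0.8917 0.4650]
A−BK = [2.4459 -0.2675; 0.4331 0.1401]
AᵀP(A−BK) = [8.7898 0.7261; 0.7261 0.7643]
P' = Q + AᵀP(A−BK) = [12.7898 0.7261; 0.7261 4.7643]
tr(P') = 17.5541

0.8917 0.4650


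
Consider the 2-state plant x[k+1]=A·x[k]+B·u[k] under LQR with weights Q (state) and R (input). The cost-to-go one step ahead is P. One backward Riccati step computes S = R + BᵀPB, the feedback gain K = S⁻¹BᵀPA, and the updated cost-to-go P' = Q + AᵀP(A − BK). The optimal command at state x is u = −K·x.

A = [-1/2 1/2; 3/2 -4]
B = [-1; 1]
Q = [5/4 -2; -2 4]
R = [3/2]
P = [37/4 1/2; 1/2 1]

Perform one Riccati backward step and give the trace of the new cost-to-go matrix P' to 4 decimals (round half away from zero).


BᵀP = [-8.7500 0.5000]
S = R + BᵀPB = [3/2] + [9.2500] = [10.7500]
BᵀPA = [5.1250 -6.3750]
K = S⁻¹·BᵀPA = [0.4767 -0.5930]
A−BK = [-0.0233 -0.0930; 1.0233 -3.4070]
AᵀP(A−BK) = [1.3692 -3.8983; -3.8983 12.5320]
P' = Q + AᵀP(A−BK) = [2.6192 -5.8983; -5.8983 16.5320]
tr(P') = 19.1512

19.1512


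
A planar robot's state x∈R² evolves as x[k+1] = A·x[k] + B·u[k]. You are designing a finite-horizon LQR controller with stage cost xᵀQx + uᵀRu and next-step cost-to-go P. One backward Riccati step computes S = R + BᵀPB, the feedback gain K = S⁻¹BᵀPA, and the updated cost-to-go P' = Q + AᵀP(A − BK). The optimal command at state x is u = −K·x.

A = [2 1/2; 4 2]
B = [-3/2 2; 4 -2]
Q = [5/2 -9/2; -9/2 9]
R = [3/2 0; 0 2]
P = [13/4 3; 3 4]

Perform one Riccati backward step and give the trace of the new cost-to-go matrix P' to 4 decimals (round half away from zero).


BᵀP = [7.1250 11.5000; 0.5000 -2.0000]
S = R + BᵀPB = [3/2 0; 0 2] + [35.3125 -8.7500; -8.7500 5.0000] = [36.8125 -8.7500; -8.7500 7.0000]
BᵀPA = [60.2500 26.5625; -7.0000 -3.7500]
K = S⁻¹·BᵀPA = [1.9903 0.8454; 1.4879 0.5210]
A−BK = [2.0097 0.7260; -0.9855 -0.3395]
AᵀP(A−BK) = [15.4976 5.9614; 5.9614 2.3102]
P' = Q + AᵀP(A−BK) = [17.9976 1.4614; 1.4614 11.3102]
tr(P') = 29.3078

29.3078


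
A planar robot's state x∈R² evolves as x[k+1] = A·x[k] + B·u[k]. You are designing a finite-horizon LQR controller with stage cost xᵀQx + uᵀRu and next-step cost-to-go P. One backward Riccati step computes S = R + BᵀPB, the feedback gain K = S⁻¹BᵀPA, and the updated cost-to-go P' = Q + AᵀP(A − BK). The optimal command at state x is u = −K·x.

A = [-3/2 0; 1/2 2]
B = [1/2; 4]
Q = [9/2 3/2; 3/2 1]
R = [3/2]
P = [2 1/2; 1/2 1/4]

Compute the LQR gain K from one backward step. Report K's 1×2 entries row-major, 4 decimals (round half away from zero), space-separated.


-0.4844 0.3125

BᵀP = [3.0000 1.2500]
S = R + BᵀPB = [3/2] + [6.5000] = [8.0000]
BᵀPA = [-3.8750 2.5000]
K = S⁻¹·BᵀPA = [-0.4844 0.3125]
A−BK = [-1.2578 -0.1563; 2.4375 0.7500]
AᵀP(A−BK) = [1.9355 -0.0391; -0.0391 0.2188]
P' = Q + AᵀP(A−BK) = [6.4355 1.4609; 1.4609 1.2188]
tr(P') = 7.6543


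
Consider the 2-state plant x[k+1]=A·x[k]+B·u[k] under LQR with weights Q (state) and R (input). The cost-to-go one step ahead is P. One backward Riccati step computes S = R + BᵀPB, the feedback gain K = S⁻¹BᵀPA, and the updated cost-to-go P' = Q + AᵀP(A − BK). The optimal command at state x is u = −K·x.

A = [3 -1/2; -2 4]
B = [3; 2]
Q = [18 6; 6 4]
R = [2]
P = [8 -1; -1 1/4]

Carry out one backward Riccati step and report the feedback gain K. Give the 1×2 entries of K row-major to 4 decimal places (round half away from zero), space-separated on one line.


BᵀP = [22.0000 -2.5000]
S = R + BᵀPB = [2] + [61.0000] = [63.0000]
BᵀPA = [71.0000 -21.0000]
K = S⁻¹·BᵀPA = [1.1270 -0.3333]
A−BK = [-0.3810 0.5000; -4.2540 4.6667]
AᵀP(A−BK) = [4.9841 -3.3333; -3.3333 3.0000]
P' = Q + AᵀP(A−BK) = [22.9841 2.6667; 2.6667 7.0000]
tr(P') = 29.9841

1.1270 -0.3333


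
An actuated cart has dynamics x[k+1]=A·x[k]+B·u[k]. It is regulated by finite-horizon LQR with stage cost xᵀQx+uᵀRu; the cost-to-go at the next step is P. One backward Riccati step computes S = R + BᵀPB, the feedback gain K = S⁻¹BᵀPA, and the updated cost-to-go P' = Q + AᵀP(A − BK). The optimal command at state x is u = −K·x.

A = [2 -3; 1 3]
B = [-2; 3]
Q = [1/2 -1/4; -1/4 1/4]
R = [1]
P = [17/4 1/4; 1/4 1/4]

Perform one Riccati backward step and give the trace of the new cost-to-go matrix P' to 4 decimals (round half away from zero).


8.1268

BᵀP = [-7.7500 0.2500]
S = R + BᵀPB = [1] + [16.2500] = [17.2500]
BᵀPA = [-15.2500 24.0000]
K = S⁻¹·BᵀPA = [-0.8841 1.3913]
A−BK = [0.2319 -0.2174; 3.6522 -1.1739]
AᵀP(A−BK) = [4.7681 -2.7826; -2.7826 2.6087]
P' = Q + AᵀP(A−BK) = [5.2681 -3.0326; -3.0326 2.8587]
tr(P') = 8.1268


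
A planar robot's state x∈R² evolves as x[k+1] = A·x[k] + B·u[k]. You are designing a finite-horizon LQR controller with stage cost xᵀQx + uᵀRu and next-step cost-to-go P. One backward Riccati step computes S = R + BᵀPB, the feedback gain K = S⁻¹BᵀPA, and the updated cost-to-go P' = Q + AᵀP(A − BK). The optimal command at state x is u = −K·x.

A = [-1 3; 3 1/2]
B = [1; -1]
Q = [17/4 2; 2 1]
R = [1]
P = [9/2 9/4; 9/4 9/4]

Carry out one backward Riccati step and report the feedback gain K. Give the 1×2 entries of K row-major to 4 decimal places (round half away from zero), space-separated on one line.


-0.6923 2.0769

BᵀP = [2.2500 0.0000]
S = R + BᵀPB = [1] + [2.2500] = [3.2500]
BᵀPA = [-2.2500 6.7500]
K = S⁻¹·BᵀPA = [-0.6923 2.0769]
A−BK = [-0.3077 0.9231; 2.3077 2.5769]
AᵀP(A−BK) = [9.6923 13.6731; 13.6731 33.7933]
P' = Q + AᵀP(A−BK) = [13.9423 15.6731; 15.6731 34.7933]
tr(P') = 48.7356


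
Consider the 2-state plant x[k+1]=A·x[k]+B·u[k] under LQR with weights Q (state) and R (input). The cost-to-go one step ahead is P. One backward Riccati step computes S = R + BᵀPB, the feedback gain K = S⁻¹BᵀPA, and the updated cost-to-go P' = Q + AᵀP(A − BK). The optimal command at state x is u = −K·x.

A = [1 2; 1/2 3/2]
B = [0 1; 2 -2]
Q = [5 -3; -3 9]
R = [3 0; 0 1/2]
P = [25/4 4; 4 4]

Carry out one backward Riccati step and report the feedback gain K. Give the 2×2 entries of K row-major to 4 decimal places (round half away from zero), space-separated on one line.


0.7938 1.7588 0.3852 0.6770

BᵀP = [8.0000 8.0000; -1.7500 -4.0000]
S = R + BᵀPB = [3 0; 0 1/2] + [16.0000 -8.0000; -8.0000 6.2500] = [19.0000 -8.0000; -8.0000 6.7500]
BᵀPA = [12.0000 28.0000; -3.7500 -9.5000]
K = S⁻¹·BᵀPA = [0.7938 1.7588; 0.3852 0.6770]
A−BK = [0.6148 1.3230; -0.3171 -0.6634]
AᵀP(A−BK) = [3.1693 6.9339; 6.9339 15.1868]
P' = Q + AᵀP(A−BK) = [8.1693 3.9339; 3.9339 24.1868]
tr(P') = 32.3560


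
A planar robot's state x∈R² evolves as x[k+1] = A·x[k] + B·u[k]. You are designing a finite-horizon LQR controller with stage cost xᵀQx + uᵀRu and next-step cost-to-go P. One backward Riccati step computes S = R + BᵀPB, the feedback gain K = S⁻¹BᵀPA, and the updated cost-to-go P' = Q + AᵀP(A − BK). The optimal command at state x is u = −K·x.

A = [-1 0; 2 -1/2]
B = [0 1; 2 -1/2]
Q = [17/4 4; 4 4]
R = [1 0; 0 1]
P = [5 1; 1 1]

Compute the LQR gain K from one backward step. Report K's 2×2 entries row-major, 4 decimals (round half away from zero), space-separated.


BᵀP = [2.0000 2.0000; 4.5000 0.5000]
S = R + BᵀPB = [1 0; 0 1] + [4.0000 1.0000; 1.0000 4.2500] = [5.0000 1.0000; 1.0000 5.2500]
BᵀPA = [2.0000 -1.0000; -3.5000 -0.2500]
K = S⁻¹·BᵀPA = [0.5545 -0.1980; -0.7723 -0.0099]
A−BK = [-0.2277 0.0099; 0.5050 -0.1089]
AᵀP(A−BK) = [1.1881 -0.1386; -0.1386 0.0495]
P' = Q + AᵀP(A−BK) = [5.4381 3.8614; 3.8614 4.0495]
tr(P') = 9.4876

0.5545 -0.1980 -0.7723 -0.0099


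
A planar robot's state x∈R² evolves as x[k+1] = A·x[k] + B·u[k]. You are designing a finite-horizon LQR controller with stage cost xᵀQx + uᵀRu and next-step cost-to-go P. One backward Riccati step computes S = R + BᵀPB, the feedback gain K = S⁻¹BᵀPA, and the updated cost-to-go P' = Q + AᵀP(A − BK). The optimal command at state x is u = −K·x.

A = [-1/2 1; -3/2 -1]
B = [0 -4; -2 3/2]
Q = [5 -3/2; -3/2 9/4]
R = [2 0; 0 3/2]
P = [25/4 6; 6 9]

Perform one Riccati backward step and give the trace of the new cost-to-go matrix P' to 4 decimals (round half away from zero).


8.8730

BᵀP = [-12.0000 -18.0000; -16.0000 -10.5000]
S = R + BᵀPB = [2 0; 0 3/2] + [36.0000 21.0000; 21.0000 48.2500] = [38.0000 21.0000; 21.0000 49.7500]
BᵀPA = [33.0000 6.0000; 23.7500 -5.5000]
K = S⁻¹·BᵀPA = [0.7885 0.2856; 0.1445 -0.2311]
A−BK = [0.0781 0.0755; -0.1397 -0.0821]
AᵀP(A−BK) = [1.3578 0.4386; 0.4386 0.2652]
P' = Q + AᵀP(A−BK) = [6.3578 -1.0614; -1.0614 2.5152]
tr(P') = 8.8730


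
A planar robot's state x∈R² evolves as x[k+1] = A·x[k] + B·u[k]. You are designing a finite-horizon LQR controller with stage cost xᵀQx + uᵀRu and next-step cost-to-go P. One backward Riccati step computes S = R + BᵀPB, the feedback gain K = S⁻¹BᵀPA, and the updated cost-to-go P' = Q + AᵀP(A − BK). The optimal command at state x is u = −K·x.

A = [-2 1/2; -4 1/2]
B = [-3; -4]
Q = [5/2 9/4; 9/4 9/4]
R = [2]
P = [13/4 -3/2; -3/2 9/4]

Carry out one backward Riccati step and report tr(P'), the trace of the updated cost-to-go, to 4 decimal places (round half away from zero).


BᵀP = [-3.7500 -4.5000]
S = R + BᵀPB = [2] + [29.2500] = [31.2500]
BᵀPA = [25.5000 -4.1250]
K = S⁻¹·BᵀPA = [0.8160 -0.1320]
A−BK = [0.4480 0.1040; -0.7360 -0.0280]
AᵀP(A−BK) = [4.1920 0.1160; 0.1160 0.0805]
P' = Q + AᵀP(A−BK) = [6.6920 2.3660; 2.3660 2.3305]
tr(P') = 9.0225

9.0225


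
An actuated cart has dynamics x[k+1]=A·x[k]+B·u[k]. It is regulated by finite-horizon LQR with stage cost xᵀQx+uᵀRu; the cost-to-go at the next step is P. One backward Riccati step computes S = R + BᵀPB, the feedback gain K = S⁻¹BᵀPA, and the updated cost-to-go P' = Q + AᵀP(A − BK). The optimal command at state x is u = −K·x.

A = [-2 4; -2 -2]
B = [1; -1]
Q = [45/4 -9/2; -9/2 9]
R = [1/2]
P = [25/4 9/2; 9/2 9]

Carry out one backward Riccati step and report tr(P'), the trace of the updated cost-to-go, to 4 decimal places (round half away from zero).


138.8426

BᵀP = [1.7500 -4.5000]
S = R + BᵀPB = [1/2] + [6.2500] = [6.7500]
BᵀPA = [5.5000 16.0000]
K = S⁻¹·BᵀPA = [0.8148 2.3704]
A−BK = [-2.8148 1.6296; -1.1852 0.3704]
AᵀP(A−BK) = [92.5185 -45.0370; -45.0370 26.0741]
P' = Q + AᵀP(A−BK) = [103.7685 -49.5370; -49.5370 35.0741]
tr(P') = 138.8426


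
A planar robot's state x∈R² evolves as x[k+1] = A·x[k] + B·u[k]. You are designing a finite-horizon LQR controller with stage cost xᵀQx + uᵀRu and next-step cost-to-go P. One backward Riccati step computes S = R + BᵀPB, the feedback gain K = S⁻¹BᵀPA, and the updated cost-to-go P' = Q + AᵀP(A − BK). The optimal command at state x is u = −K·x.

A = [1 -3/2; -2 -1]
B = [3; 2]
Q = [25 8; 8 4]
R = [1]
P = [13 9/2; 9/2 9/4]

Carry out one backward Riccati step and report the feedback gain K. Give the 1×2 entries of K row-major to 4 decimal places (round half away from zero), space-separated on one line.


BᵀP = [48.0000 18.0000]
S = R + BᵀPB = [1] + [180.0000] = [181.0000]
BᵀPA = [12.0000 -90.0000]
K = S⁻¹·BᵀPA = [0.0663 -0.4972]
A−BK = [0.8011 -0.0083; -2.1326 -0.0055]
AᵀP(A−BK) = [3.2044 -0.0331; -0.0331 0.2486]
P' = Q + AᵀP(A−BK) = [28.2044 7.9669; 7.9669 4.2486]
tr(P') = 32.4530

0.0663 -0.4972


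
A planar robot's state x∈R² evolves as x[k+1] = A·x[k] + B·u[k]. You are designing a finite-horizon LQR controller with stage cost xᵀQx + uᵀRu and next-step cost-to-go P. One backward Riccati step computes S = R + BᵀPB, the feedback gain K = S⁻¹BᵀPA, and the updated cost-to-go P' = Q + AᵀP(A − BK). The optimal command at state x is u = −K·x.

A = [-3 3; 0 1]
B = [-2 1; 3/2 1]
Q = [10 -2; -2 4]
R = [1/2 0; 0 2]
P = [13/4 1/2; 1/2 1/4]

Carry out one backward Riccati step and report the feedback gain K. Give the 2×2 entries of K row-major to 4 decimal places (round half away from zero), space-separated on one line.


BᵀP = [-5.7500 -0.6250; 3.7500 0.7500]
S = R + BᵀPB = [1/2 0; 0 2] + [10.5625 -6.3750; -6.3750 4.5000] = [11.0625 -6.3750; -6.3750 6.5000]
BᵀPA = [17.2500 -17.8750; -11.2500 12.0000]
K = S⁻¹·BᵀPA = [1.2924 -1.2694; -0.4633 0.6012]
A−BK = [0.0480 -0.1399; -1.4753 2.3028]
AᵀP(A−BK) = [1.7451 -2.0900; -2.0900 2.5957]
P' = Q + AᵀP(A−BK) = [11.7451 -4.0900; -4.0900 6.5957]
tr(P') = 18.3408

1.2924 -1.2694 -0.4633 0.6012


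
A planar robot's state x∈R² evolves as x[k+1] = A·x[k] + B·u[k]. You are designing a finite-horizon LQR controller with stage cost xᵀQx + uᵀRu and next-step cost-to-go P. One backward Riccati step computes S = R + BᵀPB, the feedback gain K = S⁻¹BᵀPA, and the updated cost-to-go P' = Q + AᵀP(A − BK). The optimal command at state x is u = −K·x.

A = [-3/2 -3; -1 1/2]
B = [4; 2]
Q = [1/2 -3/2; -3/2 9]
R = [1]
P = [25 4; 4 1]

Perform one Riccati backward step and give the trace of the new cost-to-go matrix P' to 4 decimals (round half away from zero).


11.3497

BᵀP = [108.0000 18.0000]
S = R + BᵀPB = [1] + [468.0000] = [469.0000]
BᵀPA = [-180.0000 -315.0000]
K = S⁻¹·BᵀPA = [-0.3838 -0.6716]
A−BK = [0.0352 -0.3134; -0.2324 1.8433]
AᵀP(A−BK) = [0.1668 0.1045; 0.1045 1.6828]
P' = Q + AᵀP(A−BK) = [0.6668 -1.3955; -1.3955 10.6828]
tr(P') = 11.3497


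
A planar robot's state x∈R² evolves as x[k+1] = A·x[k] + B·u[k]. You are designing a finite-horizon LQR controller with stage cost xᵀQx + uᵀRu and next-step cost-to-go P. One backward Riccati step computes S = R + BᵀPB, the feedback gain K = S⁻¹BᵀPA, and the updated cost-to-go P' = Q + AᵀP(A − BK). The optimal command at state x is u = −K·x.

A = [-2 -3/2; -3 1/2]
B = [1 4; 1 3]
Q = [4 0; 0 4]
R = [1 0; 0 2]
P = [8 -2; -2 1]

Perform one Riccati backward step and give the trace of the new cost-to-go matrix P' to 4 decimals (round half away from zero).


BᵀP = [6.0000 -1.0000; 26.0000 -5.0000]
S = R + BᵀPB = [1 0; 0 2] + [5.0000 21.0000; 21.0000 89.0000] = [6.0000 21.0000; 21.0000 91.0000]
BᵀPA = [-9.0000 -9.5000; -37.0000 -41.5000]
K = S⁻¹·BᵀPA = [-0.4000 0.0667; -0.3143 -0.4714]
A−BK = [-0.3429 0.3190; -1.6571 1.8476]
AᵀP(A−BK) = [1.7714 -1.3429; -1.3429 2.3190]
P' = Q + AᵀP(A−BK) = [5.7714 -1.3429; -1.3429 6.3190]
tr(P') = 12.0905

12.0905


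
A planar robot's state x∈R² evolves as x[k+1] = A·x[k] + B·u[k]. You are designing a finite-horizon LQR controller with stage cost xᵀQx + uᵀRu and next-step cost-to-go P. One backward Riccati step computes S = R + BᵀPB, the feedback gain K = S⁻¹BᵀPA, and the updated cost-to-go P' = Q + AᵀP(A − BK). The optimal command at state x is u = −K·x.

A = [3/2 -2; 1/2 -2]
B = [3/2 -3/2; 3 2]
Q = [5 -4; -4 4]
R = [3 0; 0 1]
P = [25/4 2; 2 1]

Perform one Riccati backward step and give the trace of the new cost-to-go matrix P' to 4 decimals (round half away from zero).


BᵀP = [15.3750 6.0000; -5.3750 -1.0000]
S = R + BᵀPB = [3 0; 0 1] + [41.0625 -11.0625; -11.0625 6.0625] = [44.0625 -11.0625; -11.0625 7.0625]
BᵀPA = [26.0625 -42.7500; -8.5625 12.7500]
K = S⁻¹·BᵀPA = [0.4732 -0.8520; -0.4712 0.4707]
A−BK = [0.0834 -0.0159; 0.0228 -0.3853]
AᵀP(A−BK) = [0.9454 -1.5134; -1.5134 2.5740]
P' = Q + AᵀP(A−BK) = [5.9454 -5.5134; -5.5134 6.5740]
tr(P') = 12.5194

12.5194


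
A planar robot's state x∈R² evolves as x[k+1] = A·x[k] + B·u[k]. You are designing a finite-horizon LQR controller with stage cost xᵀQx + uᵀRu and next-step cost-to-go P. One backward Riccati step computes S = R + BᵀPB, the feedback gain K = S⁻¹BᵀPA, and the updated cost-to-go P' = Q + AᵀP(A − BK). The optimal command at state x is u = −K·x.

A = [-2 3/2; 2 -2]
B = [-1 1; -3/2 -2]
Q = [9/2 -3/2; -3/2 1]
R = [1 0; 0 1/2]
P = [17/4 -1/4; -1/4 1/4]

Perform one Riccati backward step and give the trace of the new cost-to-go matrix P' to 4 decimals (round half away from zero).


BᵀP = [-3.8750 -0.1250; 4.7500 -0.7500]
S = R + BᵀPB = [1 0; 0 1/2] + [4.0625 -3.6250; -3.6250 6.2500] = [5.0625 -3.6250; -3.6250 6.7500]
BᵀPA = [7.5000 -5.5625; -11.0000 8.6250]
K = S⁻¹·BᵀPA = [0.5111 -0.2987; -1.3551 1.1174]
A−BK = [-0.1337 0.0840; 0.0565 -0.2132]
AᵀP(A−BK) = [1.2600 -0.9688; -0.9688 0.7637]
P' = Q + AᵀP(A−BK) = [5.7600 -2.4688; -2.4688 1.7637]
tr(P') = 7.5238

7.5238


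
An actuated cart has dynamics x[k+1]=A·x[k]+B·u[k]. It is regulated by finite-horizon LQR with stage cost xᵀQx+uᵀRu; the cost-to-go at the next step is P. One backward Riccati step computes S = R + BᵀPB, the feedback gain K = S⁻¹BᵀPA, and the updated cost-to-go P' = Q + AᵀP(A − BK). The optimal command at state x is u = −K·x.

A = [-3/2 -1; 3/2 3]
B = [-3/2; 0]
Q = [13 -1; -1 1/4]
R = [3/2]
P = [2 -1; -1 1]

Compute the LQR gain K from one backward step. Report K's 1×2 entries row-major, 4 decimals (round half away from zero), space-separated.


BᵀP = [-3.0000 1.5000]
S = R + BᵀPB = [3/2] + [4.5000] = [6.0000]
BᵀPA = [6.7500 7.5000]
K = S⁻¹·BᵀPA = [1.1250 1.2500]
A−BK = [0.1875 0.8750; 1.5000 3.0000]
AᵀP(A−BK) = [3.6563 5.0625; 5.0625 7.6250]
P' = Q + AᵀP(A−BK) = [16.6563 4.0625; 4.0625 7.8750]
tr(P') = 24.5313

1.1250 1.2500


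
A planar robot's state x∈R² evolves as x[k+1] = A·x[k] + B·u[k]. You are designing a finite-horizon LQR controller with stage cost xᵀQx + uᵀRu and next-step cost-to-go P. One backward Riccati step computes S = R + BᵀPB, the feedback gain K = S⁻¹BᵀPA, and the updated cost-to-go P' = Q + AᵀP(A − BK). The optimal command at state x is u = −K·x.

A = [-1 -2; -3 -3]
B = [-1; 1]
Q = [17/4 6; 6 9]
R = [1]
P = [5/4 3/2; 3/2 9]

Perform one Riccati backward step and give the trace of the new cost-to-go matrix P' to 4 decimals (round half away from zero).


81.6439

BᵀP = [0.2500 7.5000]
S = R + BᵀPB = [1] + [7.2500] = [8.2500]
BᵀPA = [-22.7500 -23.0000]
K = S⁻¹·BᵀPA = [-2.7576 -2.7879]
A−BK = [-3.7576 -4.7879; -0.2424 -0.2121]
AᵀP(A−BK) = [28.5152 33.5758; 33.5758 39.8788]
P' = Q + AᵀP(A−BK) = [32.7652 39.5758; 39.5758 48.8788]
tr(P') = 81.6439


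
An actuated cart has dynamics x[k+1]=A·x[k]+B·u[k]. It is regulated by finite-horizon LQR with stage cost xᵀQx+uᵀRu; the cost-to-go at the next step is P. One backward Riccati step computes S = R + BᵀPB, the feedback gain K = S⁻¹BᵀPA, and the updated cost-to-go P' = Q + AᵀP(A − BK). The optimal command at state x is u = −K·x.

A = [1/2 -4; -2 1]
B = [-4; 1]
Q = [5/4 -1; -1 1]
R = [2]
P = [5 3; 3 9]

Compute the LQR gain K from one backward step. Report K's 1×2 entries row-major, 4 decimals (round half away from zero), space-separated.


BᵀP = [-17.0000 -3.0000]
S = R + BᵀPB = [2] + [65.0000] = [67.0000]
BᵀPA = [-2.5000 65.0000]
K = S⁻¹·BᵀPA = [-0.0373 0.9701]
A−BK = [0.3507 -0.1194; -1.9627 0.0299]
AᵀP(A−BK) = [31.1567 -0.0746; -0.0746 1.9403]
P' = Q + AᵀP(A−BK) = [32.4067 -1.0746; -1.0746 2.9403]
tr(P') = 35.3470

-0.0373 0.9701


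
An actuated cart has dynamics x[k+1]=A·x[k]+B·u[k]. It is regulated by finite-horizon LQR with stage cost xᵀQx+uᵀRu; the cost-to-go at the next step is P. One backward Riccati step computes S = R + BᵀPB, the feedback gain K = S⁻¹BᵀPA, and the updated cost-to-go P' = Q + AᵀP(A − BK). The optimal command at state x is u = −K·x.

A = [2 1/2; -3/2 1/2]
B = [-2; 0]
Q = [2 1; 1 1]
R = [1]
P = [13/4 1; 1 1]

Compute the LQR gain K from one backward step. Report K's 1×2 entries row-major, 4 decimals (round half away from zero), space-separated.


-0.7143 -0.3036

BᵀP = [-6.5000 -2.0000]
S = R + BᵀPB = [1] + [13.0000] = [14.0000]
BᵀPA = [-10.0000 -4.2500]
K = S⁻¹·BᵀPA = [-0.7143 -0.3036]
A−BK = [0.5714 -0.1071; -1.5000 0.5000]
AᵀP(A−BK) = [2.1071 -0.2857; -0.2857 0.2723]
P' = Q + AᵀP(A−BK) = [4.1071 0.7143; 0.7143 1.2723]
tr(P') = 5.3795


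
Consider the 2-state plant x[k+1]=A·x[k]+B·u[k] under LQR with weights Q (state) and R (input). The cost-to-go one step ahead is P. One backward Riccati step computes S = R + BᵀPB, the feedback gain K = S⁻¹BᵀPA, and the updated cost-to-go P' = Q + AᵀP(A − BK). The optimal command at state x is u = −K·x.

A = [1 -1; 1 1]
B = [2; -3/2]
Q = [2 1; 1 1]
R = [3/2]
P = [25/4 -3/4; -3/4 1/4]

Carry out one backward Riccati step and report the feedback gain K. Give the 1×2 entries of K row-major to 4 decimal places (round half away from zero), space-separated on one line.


0.3723 -0.4911

BᵀP = [13.6250 -1.8750]
S = R + BᵀPB = [3/2] + [30.0625] = [31.5625]
BᵀPA = [11.7500 -15.5000]
K = S⁻¹·BᵀPA = [0.3723 -0.4911]
A−BK = [0.2554 -0.0178; 1.5584 0.2634]
AᵀP(A−BK) = [0.6257 -0.2297; -0.2297 0.3881]
P' = Q + AᵀP(A−BK) = [2.6257 0.7703; 0.7703 1.3881]
tr(P') = 4.0139


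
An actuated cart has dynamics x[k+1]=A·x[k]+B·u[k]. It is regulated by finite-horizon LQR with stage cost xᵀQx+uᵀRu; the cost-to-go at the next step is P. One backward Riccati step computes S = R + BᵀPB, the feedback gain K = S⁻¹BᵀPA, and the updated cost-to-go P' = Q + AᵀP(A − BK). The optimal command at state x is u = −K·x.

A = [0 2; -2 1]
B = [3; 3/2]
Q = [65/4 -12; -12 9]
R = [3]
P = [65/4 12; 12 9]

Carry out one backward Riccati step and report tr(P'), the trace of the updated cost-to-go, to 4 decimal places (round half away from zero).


27.2500

BᵀP = [66.7500 49.5000]
S = R + BᵀPB = [3] + [274.5000] = [277.5000]
BᵀPA = [-99.0000 183.0000]
K = S⁻¹·BᵀPA = [-0.3568 0.6595]
A−BK = [1.0703 0.0216; -1.4649 0.0108]
AᵀP(A−BK) = [0.6811 -0.7135; -0.7135 1.3189]
P' = Q + AᵀP(A−BK) = [16.9311 -12.7135; -12.7135 10.3189]
tr(P') = 27.2500


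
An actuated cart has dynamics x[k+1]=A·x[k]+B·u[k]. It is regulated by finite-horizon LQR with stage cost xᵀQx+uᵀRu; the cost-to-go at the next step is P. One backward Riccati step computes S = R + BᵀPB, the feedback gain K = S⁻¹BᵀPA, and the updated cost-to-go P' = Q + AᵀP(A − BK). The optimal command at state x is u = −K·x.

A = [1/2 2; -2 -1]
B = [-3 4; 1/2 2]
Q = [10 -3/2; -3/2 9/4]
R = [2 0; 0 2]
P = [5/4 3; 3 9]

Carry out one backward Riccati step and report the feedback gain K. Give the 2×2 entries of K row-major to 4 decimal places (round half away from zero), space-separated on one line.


-0.4007 -0.3945 -0.5822 -0.1425

BᵀP = [-2.2500 -4.5000; 11.0000 30.0000]
S = R + BᵀPB = [2 0; 0 2] + [4.5000 -18.0000; -18.0000 104.0000] = [6.5000 -18.0000; -18.0000 106.0000]
BᵀPA = [7.8750 0.0000; -54.5000 -8.0000]
K = S⁻¹·BᵀPA = [-0.4007 -0.3945; -0.5822 -0.1425]
A−BK = [1.6267 1.3863; -0.6353 -0.5178]
AᵀP(A−BK) = [1.7384 1.0925; 1.0925 0.8603]
P' = Q + AᵀP(A−BK) = [11.7384 -0.4075; -0.4075 3.1103]
tr(P') = 14.8487


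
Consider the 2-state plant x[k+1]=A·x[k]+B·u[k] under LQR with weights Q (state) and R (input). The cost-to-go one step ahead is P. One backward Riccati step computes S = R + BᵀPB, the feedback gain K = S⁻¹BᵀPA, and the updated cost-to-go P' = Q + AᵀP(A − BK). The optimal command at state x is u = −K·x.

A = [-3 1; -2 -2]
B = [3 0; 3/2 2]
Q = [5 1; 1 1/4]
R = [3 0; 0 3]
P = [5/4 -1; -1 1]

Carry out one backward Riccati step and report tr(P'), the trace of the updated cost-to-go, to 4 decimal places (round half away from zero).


BᵀP = [2.2500 -1.5000; -2.0000 2.0000]
S = R + BᵀPB = [3 0; 0 3] + [4.5000 -3.0000; -3.0000 4.0000] = [7.5000 -3.0000; -3.0000 7.0000]
BᵀPA = [-3.7500 5.2500; 2.0000 -6.0000]
K = S⁻¹·BᵀPA = [-0.4655 0.4310; 0.0862 -0.6724]
A−BK = [-1.6034 -0.2931; -1.4741 -1.3017]
AᵀP(A−BK) = [1.3319 -0.7888; -0.7888 2.9526]
P' = Q + AᵀP(A−BK) = [6.3319 0.2112; 0.2112 3.2026]
tr(P') = 9.5345

9.5345


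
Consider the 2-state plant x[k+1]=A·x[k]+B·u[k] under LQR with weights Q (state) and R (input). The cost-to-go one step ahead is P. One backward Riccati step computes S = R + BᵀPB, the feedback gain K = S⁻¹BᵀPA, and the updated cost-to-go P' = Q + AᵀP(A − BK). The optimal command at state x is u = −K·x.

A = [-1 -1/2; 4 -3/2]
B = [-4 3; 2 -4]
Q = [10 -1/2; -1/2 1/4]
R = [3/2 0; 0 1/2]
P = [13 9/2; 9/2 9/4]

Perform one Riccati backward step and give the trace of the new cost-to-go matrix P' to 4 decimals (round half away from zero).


12.7078

BᵀP = [-43.0000 -13.5000; 21.0000 4.5000]
S = R + BᵀPB = [3/2 0; 0 1/2] + [145.0000 -75.0000; -75.0000 45.0000] = [146.5000 -75.0000; -75.0000 45.5000]
BᵀPA = [-11.0000 41.7500; -3.0000 -17.2500]
K = S⁻¹·BᵀPA = [-0.6971 0.5822; -1.2150 0.5805]
A−BK = [-0.1434 0.0872; 0.5342 -0.3424]
AᵀP(A−BK) = [1.6870 -1.1049; -1.1049 0.7708]
P' = Q + AᵀP(A−BK) = [11.6870 -1.6049; -1.6049 1.0208]
tr(P') = 12.7078


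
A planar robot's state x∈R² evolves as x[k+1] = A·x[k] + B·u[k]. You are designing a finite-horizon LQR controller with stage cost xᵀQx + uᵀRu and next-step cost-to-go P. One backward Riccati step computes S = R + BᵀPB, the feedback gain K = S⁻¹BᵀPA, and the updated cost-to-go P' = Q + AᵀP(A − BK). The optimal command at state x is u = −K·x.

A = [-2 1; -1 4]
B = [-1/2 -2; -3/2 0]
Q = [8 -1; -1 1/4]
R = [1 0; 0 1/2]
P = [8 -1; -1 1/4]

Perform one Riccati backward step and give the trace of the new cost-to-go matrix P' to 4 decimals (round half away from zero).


BᵀP = [-2.5000 0.1250; -16.0000 2.0000]
S = R + BᵀPB = [1 0; 0 1/2] + [1.0625 5.0000; 5.0000 32.0000] = [2.0625 5.0000; 5.0000 32.5000]
BᵀPA = [4.8750 -2.0000; 30.0000 -8.0000]
K = S⁻¹·BᵀPA = [0.2007 -0.5948; 0.8922 -0.1546]
A−BK = [-0.1152 0.3933; -0.6989 3.1078]
AᵀP(A−BK) = [0.5056 -0.4610; -0.4610 1.5732]
P' = Q + AᵀP(A−BK) = [8.5056 -1.4610; -1.4610 1.8232]
tr(P') = 10.3288

10.3288


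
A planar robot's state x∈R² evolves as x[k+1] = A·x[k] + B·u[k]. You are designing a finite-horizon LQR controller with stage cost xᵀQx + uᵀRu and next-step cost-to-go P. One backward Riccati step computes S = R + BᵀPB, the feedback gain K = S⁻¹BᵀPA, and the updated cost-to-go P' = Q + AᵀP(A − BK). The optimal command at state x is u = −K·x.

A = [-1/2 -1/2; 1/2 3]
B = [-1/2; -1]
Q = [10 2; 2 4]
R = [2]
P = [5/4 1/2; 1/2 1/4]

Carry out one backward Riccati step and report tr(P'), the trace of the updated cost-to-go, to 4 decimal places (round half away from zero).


BᵀP = [-1.1250 -0.5000]
S = R + BᵀPB = [2] + [1.0625] = [3.0625]
BᵀPA = [0.3125 -0.9375]
K = S⁻¹·BᵀPA = [0.1020 -0.3061]
A−BK = [-0.4490 -0.6531; 0.6020 2.6939]
AᵀP(A−BK) = [0.0931 -0.0918; -0.0918 0.7755]
P' = Q + AᵀP(A−BK) = [10.0931 1.9082; 1.9082 4.7755]
tr(P') = 14.8686

14.8686


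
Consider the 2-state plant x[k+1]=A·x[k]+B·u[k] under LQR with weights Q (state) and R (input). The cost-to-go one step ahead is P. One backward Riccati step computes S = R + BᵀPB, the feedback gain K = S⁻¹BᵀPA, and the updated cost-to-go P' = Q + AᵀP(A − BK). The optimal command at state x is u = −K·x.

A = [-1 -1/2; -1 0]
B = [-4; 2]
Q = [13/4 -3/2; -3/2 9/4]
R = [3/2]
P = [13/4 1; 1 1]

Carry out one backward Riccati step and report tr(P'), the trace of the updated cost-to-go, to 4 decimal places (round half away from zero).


7.7613

BᵀP = [-11.0000 -2.0000]
S = R + BᵀPB = [3/2] + [40.0000] = [41.5000]
BᵀPA = [13.0000 5.5000]
K = S⁻¹·BᵀPA = [0.3133 0.1325]
A−BK = [0.2530 0.0301; -1.6265 -0.2651]
AᵀP(A−BK) = [2.1777 0.4021; 0.4021 0.0836]
P' = Q + AᵀP(A−BK) = [5.4277 -1.0979; -1.0979 2.3336]
tr(P') = 7.7613


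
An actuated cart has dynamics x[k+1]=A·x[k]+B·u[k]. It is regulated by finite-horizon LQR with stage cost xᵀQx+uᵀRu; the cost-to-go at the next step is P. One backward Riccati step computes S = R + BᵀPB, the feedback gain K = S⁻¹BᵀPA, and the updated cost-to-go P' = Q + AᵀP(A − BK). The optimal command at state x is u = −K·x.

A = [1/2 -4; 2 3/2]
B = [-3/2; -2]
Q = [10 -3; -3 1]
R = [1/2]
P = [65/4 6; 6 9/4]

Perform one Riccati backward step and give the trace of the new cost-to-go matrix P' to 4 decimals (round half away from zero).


BᵀP = [-36.3750 -13.5000]
S = R + BᵀPB = [1/2] + [81.5625] = [82.0625]
BᵀPA = [-45.1875 125.2500]
K = S⁻¹·BᵀPA = [-0.5506 1.5263]
A−BK = [-0.3260 -1.7106; 0.8987 4.5526]
AᵀP(A−BK) = [0.1801 -0.2814; -0.2814 1.8965]
P' = Q + AᵀP(A−BK) = [10.1801 -3.2814; -3.2814 2.8965]
tr(P') = 13.0766

13.0766


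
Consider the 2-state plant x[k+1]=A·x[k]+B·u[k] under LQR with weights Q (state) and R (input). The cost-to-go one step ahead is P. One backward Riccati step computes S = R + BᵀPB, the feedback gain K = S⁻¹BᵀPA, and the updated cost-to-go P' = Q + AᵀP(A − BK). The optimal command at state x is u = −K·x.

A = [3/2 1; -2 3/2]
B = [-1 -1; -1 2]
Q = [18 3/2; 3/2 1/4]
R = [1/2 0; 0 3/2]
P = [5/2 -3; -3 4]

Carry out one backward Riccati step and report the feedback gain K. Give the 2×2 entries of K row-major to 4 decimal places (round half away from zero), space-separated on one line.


0.0437 -0.4660 -1.0825 0.2136

BᵀP = [0.5000 -1.0000; -8.5000 11.0000]
S = R + BᵀPB = [1/2 0; 0 3/2] + [0.5000 -2.5000; -2.5000 30.5000] = [1.0000 -2.5000; -2.5000 32.0000]
BᵀPA = [2.7500 -1.0000; -34.7500 8.0000]
K = S⁻¹·BᵀPA = [0.0437 -0.4660; -1.0825 0.2136]
A−BK = [0.4612 0.7476; 0.2087 0.6068]
AᵀP(A−BK) = [1.8871 -0.2961; -0.2961 0.3252]
P' = Q + AᵀP(A−BK) = [19.8871 1.2039; 1.2039 0.5752]
tr(P') = 20.4624


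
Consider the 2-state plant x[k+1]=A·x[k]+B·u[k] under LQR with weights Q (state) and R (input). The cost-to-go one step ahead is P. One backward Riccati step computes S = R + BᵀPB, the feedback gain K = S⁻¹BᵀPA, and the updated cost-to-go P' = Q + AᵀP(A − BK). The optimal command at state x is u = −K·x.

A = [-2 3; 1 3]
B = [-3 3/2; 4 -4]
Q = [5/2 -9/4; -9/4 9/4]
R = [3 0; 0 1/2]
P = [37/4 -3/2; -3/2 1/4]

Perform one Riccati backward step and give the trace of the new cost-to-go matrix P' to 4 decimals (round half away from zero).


5.9169

BᵀP = [-33.7500 5.5000; 19.8750 -3.2500]
S = R + BᵀPB = [3 0; 0 1/2] + [123.2500 -72.6250; -72.6250 42.8125] = [126.2500 -72.6250; -72.6250 43.3125]
BᵀPA = [73.0000 -84.7500; -43.0000 49.8750]
K = S⁻¹·BᵀPA = [0.2009 -0.2506; -0.6559 0.7314]
A−BK = [-0.4134 1.1512; -2.4273 6.9278]
AᵀP(A−BK) = [0.3796 -0.5096; -0.5096 0.7872]
P' = Q + AᵀP(A−BK) = [2.8796 -2.7596; -2.7596 3.0372]
tr(P') = 5.9169


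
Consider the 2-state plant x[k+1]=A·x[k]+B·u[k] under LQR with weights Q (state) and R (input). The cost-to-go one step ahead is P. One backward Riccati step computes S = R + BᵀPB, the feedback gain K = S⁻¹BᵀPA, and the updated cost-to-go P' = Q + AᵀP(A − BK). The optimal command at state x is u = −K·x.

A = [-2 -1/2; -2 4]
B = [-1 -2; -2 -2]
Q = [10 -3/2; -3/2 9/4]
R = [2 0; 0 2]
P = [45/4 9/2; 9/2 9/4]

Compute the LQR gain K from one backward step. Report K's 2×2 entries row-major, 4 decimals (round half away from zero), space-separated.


BᵀP = [-20.2500 -9.0000; -31.5000 -13.5000]
S = R + BᵀPB = [2 0; 0 2] + [38.2500 58.5000; 58.5000 90.0000] = [40.2500 58.5000; 58.5000 92.0000]
BᵀPA = [58.5000 -25.8750; 90.0000 -38.2500]
K = S⁻¹·BᵀPA = [0.4167 -0.5089; 0.7133 -0.0922]
A−BK = [-0.1567 -1.1932; 0.2600 2.7979]
AᵀP(A−BK) = [1.4265 -0.1843; -0.1843 4.1193]
P' = Q + AᵀP(A−BK) = [11.4265 -1.6843; -1.6843 6.3693]
tr(P') = 17.7959

0.4167 -0.5089 0.7133 -0.0922


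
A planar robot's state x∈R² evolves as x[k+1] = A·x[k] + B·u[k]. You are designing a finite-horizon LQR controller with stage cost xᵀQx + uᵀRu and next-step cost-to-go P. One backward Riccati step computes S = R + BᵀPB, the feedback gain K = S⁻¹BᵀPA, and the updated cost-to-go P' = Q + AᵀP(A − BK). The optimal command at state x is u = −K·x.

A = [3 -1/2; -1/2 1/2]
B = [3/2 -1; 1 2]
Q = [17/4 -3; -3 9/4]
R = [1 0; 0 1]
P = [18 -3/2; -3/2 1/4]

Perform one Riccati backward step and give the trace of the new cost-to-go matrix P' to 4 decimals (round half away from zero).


9.3057

BᵀP = [25.5000 -2.0000; -21.0000 2.0000]
S = R + BᵀPB = [1 0; 0 1] + [36.2500 -29.5000; -29.5000 25.0000] = [37.2500 -29.5000; -29.5000 26.0000]
BᵀPA = [77.5000 -13.7500; -64.0000 11.5000]
K = S⁻¹·BᵀPA = [1.2926 -0.1858; -0.9949 0.2316]
A−BK = [0.0662 0.0102; 0.1972 0.2226]
AᵀP(A−BK) = [2.7101 -0.4725; -0.4725 0.0956]
P' = Q + AᵀP(A−BK) = [6.9601 -3.4725; -3.4725 2.3456]
tr(P') = 9.3057


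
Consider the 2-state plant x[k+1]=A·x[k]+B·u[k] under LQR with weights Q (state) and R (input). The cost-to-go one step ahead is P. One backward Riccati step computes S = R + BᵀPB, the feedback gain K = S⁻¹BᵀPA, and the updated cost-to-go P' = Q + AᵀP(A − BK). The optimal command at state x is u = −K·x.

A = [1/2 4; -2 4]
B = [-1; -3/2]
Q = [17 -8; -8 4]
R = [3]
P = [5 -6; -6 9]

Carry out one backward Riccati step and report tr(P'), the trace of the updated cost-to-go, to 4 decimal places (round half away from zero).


BᵀP = [4.0000 -7.5000]
S = R + BᵀPB = [3] + [7.2500] = [10.2500]
BᵀPA = [17.0000 -14.0000]
K = S⁻¹·BᵀPA = [1.6585 -1.3659]
A−BK = [2.1585 2.6341; 0.4878 1.9512]
AᵀP(A−BK) = [21.0549 -2.7805; -2.7805 12.8780]
P' = Q + AᵀP(A−BK) = [38.0549 -10.7805; -10.7805 16.8780]
tr(P') = 54.9329

54.9329


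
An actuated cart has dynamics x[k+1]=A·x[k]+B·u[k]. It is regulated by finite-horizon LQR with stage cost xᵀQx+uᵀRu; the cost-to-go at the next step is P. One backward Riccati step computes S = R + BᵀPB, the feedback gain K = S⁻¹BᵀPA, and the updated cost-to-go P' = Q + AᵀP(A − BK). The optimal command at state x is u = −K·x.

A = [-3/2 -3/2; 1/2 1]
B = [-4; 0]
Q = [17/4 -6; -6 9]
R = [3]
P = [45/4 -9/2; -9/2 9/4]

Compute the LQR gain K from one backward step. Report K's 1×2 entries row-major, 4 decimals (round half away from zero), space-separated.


BᵀP = [-45.0000 18.0000]
S = R + BᵀPB = [3] + [180.0000] = [183.0000]
BᵀPA = [76.5000 85.5000]
K = S⁻¹·BᵀPA = [0.4180 0.4672]
A−BK = [0.1721 0.3689; 0.5000 1.0000]
AᵀP(A−BK) = [0.6455 0.8207; 0.8207 1.1158]
P' = Q + AᵀP(A−BK) = [4.8955 -5.1793; -5.1793 10.1158]
tr(P') = 15.0113

0.4180 0.4672
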